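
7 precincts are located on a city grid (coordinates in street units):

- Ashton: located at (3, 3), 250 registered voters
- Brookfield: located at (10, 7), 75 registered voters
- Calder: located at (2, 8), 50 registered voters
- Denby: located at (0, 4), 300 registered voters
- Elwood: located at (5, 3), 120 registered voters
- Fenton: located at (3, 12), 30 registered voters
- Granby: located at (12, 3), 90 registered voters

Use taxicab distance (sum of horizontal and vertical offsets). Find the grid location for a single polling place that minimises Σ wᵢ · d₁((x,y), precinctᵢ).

Manhattan distance separates: Σwᵢ(|x−xᵢ|+|y−yᵢ|) = Σwᵢ|x−xᵢ| + Σwᵢ|y−yᵢ|, so x and y are optimised independently as 1-D weighted medians.
Total weight W = 915; half = 457.5.
x-coordinate, sorted with cumulative weight:
  x=0 (Denby, w=300) cum 300
  x=2 (Calder, w=50) cum 350
  x=3 (Ashton, w=250) cum 600  ← median
  x=3 (Fenton, w=30) cum 630
  x=5 (Elwood, w=120) cum 750
  x=10 (Brookfield, w=75) cum 825
  x=12 (Granby, w=90) cum 915
⇒ x* = 3
y-coordinate, sorted with cumulative weight:
  y=3 (Ashton, w=250) cum 250
  y=3 (Elwood, w=120) cum 370
  y=3 (Granby, w=90) cum 460  ← median
  y=4 (Denby, w=300) cum 760
  y=7 (Brookfield, w=75) cum 835
  y=8 (Calder, w=50) cum 885
  y=12 (Fenton, w=30) cum 915
⇒ y* = 3

(3, 3)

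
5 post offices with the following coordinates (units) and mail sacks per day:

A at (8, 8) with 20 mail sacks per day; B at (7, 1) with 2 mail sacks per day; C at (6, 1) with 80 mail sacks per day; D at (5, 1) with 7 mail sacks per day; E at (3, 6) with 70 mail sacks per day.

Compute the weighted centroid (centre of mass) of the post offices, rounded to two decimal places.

The minimiser of Σwᵢ‖p−pᵢ‖² is the weighted centroid p* = (Σwᵢpᵢ)/(Σwᵢ).
Σwᵢ = 179.
Σwᵢxᵢ = 20·8 + 2·7 + 80·6 + 7·5 + 70·3 = 899.
Σwᵢyᵢ = 20·8 + 2·1 + 80·1 + 7·1 + 70·6 = 669.
x* = 899/179 = 5.02, y* = 669/179 = 3.74.

(5.02, 3.74)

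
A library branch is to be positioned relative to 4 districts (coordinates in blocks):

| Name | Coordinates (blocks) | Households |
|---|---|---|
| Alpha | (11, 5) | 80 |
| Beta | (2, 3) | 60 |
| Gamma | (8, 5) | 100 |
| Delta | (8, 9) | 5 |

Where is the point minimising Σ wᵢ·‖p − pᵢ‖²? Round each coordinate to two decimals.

(7.51, 4.59)

The minimiser of Σwᵢ‖p−pᵢ‖² is the weighted centroid p* = (Σwᵢpᵢ)/(Σwᵢ).
Σwᵢ = 245.
Σwᵢxᵢ = 80·11 + 60·2 + 100·8 + 5·8 = 1840.
Σwᵢyᵢ = 80·5 + 60·3 + 100·5 + 5·9 = 1125.
x* = 1840/245 = 7.51, y* = 1125/245 = 4.59.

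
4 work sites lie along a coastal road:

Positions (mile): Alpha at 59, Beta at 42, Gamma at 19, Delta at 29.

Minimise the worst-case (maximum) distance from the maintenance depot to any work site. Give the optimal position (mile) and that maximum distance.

location 39, max distance 20

The 1-center on a line is the midpoint of the two extreme points: leftmost at 19, rightmost at 59.
Optimal location = (19 + 59)/2 = 39; maximum distance = (59 − 19)/2 = 20.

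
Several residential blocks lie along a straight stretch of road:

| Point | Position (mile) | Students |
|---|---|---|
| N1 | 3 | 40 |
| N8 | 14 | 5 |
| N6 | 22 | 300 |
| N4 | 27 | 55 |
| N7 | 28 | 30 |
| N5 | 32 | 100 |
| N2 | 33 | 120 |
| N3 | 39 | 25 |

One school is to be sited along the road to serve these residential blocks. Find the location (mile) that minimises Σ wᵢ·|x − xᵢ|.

For a sum of weighted absolute distances on a line, the optimum is the weighted median (not the mean). Total weight W = 675; half-weight = 337.5.
Sort by position and accumulate weight:
  mile 3 (N1, w=40) → cum 40
  mile 14 (N8, w=5) → cum 45
  mile 22 (N6, w=300) → cum 345  ≥ 337.5 → median here
  mile 27 (N4, w=55) → cum 400
  mile 28 (N7, w=30) → cum 430
  mile 32 (N5, w=100) → cum 530
  mile 33 (N2, w=120) → cum 650
  mile 39 (N3, w=25) → cum 675
Optimal location: mile 22.

x = 22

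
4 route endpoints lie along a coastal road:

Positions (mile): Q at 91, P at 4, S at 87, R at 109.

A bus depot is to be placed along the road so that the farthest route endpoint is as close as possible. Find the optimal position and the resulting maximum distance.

The 1-center on a line is the midpoint of the two extreme points: leftmost at 4, rightmost at 109.
Optimal location = (4 + 109)/2 = 56.5; maximum distance = (109 − 4)/2 = 52.5.

location 56.5, max distance 52.5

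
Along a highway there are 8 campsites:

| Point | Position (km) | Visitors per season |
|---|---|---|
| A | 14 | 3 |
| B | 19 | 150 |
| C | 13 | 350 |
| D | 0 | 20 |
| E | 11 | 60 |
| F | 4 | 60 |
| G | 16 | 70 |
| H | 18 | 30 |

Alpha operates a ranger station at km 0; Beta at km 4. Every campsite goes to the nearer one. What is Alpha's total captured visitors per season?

20

The indifferent point is the midpoint (0+4)/2 = 2; campsites left of it (closer to Alpha at 0) go to Alpha, those right go to Beta.
  D at 0 (w=20) → Alpha
  F at 4 (w=60) → Beta
  E at 11 (w=60) → Beta
  C at 13 (w=350) → Beta
  A at 14 (w=3) → Beta
  G at 16 (w=70) → Beta
  H at 18 (w=30) → Beta
  B at 19 (w=150) → Beta
Alpha captures 20; Beta captures 723.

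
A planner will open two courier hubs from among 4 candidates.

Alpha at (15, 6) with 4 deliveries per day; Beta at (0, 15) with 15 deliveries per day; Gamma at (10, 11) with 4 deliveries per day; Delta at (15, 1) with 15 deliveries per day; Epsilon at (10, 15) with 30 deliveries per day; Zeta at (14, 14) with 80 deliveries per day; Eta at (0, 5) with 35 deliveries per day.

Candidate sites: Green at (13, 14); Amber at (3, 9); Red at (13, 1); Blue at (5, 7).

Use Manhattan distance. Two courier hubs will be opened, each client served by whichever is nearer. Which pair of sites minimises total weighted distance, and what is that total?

Evaluate every pair (each demand assigned to the nearer of the two):
  {Green, Amber}: total = 869
  {Green, Blue}: total = 929
  {Green, Red}: total = 1087
  {Amber, Red}: total = 1984
  {Red, Blue}: total = 2044
  {Amber, Blue}: total = 2370
Best pair: {Green, Amber} with total 869.

{Green, Amber}, total 869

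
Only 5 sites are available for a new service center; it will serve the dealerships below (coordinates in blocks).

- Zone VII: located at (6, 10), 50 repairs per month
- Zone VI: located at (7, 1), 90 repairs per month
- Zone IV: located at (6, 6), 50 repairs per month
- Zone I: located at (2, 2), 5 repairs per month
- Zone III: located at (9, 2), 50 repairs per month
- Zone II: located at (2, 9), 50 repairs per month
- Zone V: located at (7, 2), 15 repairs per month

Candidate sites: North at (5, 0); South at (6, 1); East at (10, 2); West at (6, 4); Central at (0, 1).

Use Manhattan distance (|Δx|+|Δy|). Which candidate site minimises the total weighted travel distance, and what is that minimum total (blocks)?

Total weighted distance at each candidate:
  North (5, 0): total = 2155
  South (6, 1): total = 1645
  East (10, 2): total = 2245
  West (6, 4): total = 1535
  Central (0, 1): total = 3065
Minimum is at West with total 1535 blocks.

West, total 1535 blocks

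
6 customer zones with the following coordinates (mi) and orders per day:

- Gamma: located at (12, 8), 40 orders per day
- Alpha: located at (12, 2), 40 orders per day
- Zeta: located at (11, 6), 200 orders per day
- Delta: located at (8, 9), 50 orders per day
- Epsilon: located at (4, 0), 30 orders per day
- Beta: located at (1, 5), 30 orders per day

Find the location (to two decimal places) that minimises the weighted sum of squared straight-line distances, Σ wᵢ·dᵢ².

The minimiser of Σwᵢ‖p−pᵢ‖² is the weighted centroid p* = (Σwᵢpᵢ)/(Σwᵢ).
Σwᵢ = 390.
Σwᵢxᵢ = 40·12 + 40·12 + 200·11 + 50·8 + 30·4 + 30·1 = 3710.
Σwᵢyᵢ = 40·8 + 40·2 + 200·6 + 50·9 + 30·0 + 30·5 = 2200.
x* = 3710/390 = 9.51, y* = 2200/390 = 5.64.

(9.51, 5.64)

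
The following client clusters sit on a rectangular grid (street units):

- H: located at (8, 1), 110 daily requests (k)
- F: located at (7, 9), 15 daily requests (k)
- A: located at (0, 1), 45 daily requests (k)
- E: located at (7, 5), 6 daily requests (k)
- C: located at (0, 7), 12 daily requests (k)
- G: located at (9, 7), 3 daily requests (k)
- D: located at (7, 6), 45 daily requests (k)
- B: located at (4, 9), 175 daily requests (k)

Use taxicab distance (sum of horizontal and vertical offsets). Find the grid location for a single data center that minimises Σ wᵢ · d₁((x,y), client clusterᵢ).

Manhattan distance separates: Σwᵢ(|x−xᵢ|+|y−yᵢ|) = Σwᵢ|x−xᵢ| + Σwᵢ|y−yᵢ|, so x and y are optimised independently as 1-D weighted medians.
Total weight W = 411; half = 205.5.
x-coordinate, sorted with cumulative weight:
  x=0 (A, w=45) cum 45
  x=0 (C, w=12) cum 57
  x=4 (B, w=175) cum 232  ← median
  x=7 (F, w=15) cum 247
  x=7 (E, w=6) cum 253
  x=7 (D, w=45) cum 298
  x=8 (H, w=110) cum 408
  x=9 (G, w=3) cum 411
⇒ x* = 4
y-coordinate, sorted with cumulative weight:
  y=1 (H, w=110) cum 110
  y=1 (A, w=45) cum 155
  y=5 (E, w=6) cum 161
  y=6 (D, w=45) cum 206  ← median
  y=7 (C, w=12) cum 218
  y=7 (G, w=3) cum 221
  y=9 (F, w=15) cum 236
  y=9 (B, w=175) cum 411
⇒ y* = 6

(4, 6)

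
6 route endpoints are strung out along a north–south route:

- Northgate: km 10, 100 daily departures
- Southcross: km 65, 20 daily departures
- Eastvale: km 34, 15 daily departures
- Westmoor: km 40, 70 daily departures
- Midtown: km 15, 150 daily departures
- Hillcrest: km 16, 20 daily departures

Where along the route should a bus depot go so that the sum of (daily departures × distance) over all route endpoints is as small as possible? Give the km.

For a sum of weighted absolute distances on a line, the optimum is the weighted median (not the mean). Total weight W = 375; half-weight = 187.5.
Sort by position and accumulate weight:
  km 10 (Northgate, w=100) → cum 100
  km 15 (Midtown, w=150) → cum 250  ≥ 187.5 → median here
  km 16 (Hillcrest, w=20) → cum 270
  km 34 (Eastvale, w=15) → cum 285
  km 40 (Westmoor, w=70) → cum 355
  km 65 (Southcross, w=20) → cum 375
Optimal location: km 15.

x = 15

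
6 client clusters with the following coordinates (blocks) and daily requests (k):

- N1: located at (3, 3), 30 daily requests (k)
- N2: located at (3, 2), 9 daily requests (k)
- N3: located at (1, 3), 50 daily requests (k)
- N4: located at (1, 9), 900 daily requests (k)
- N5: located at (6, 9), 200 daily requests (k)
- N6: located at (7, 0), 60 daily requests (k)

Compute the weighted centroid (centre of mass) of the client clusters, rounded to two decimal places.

The minimiser of Σwᵢ‖p−pᵢ‖² is the weighted centroid p* = (Σwᵢpᵢ)/(Σwᵢ).
Σwᵢ = 1249.
Σwᵢxᵢ = 30·3 + 9·3 + 50·1 + 900·1 + 200·6 + 60·7 = 2687.
Σwᵢyᵢ = 30·3 + 9·2 + 50·3 + 900·9 + 200·9 + 60·0 = 10158.
x* = 2687/1249 = 2.15, y* = 10158/1249 = 8.13.

(2.15, 8.13)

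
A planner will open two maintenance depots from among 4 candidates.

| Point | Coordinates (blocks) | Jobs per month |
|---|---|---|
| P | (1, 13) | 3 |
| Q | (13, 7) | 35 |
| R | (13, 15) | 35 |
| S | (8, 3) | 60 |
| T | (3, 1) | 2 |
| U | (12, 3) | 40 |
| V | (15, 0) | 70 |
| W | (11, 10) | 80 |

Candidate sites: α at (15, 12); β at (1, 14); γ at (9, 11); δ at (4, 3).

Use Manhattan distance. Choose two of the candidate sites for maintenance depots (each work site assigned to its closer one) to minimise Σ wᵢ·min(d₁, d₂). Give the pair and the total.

Evaluate every pair (each demand assigned to the nearer of the two):
  {α, δ}: total = 2345
  {γ, δ}: total = 2376
  {α, γ}: total = 2542
  {β, γ}: total = 3003
  {α, β}: total = 3213
  {β, δ}: total = 3579
Best pair: {α, δ} with total 2345.

{α, δ}, total 2345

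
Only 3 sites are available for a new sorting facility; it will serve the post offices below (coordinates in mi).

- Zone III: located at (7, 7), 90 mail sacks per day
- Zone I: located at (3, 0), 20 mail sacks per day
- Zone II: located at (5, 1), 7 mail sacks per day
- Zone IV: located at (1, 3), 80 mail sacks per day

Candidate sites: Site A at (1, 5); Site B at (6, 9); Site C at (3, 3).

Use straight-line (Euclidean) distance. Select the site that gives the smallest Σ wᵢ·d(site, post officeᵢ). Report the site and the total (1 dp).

Site C, total 748.9 mi

Total weighted distance at each candidate:
  Site A (1, 5): total = 876.5
  Site B (6, 9): total = 1072.2
  Site C (3, 3): total = 748.9
Minimum is at Site C with total 748.9 mi.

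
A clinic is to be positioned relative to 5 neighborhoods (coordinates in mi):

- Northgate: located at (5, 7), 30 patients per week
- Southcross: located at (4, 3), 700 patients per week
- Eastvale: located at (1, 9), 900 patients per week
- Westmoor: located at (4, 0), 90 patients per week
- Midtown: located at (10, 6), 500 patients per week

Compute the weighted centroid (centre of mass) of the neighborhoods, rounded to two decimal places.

The minimiser of Σwᵢ‖p−pᵢ‖² is the weighted centroid p* = (Σwᵢpᵢ)/(Σwᵢ).
Σwᵢ = 2220.
Σwᵢxᵢ = 30·5 + 700·4 + 900·1 + 90·4 + 500·10 = 9210.
Σwᵢyᵢ = 30·7 + 700·3 + 900·9 + 90·0 + 500·6 = 13410.
x* = 9210/2220 = 4.15, y* = 13410/2220 = 6.04.

(4.15, 6.04)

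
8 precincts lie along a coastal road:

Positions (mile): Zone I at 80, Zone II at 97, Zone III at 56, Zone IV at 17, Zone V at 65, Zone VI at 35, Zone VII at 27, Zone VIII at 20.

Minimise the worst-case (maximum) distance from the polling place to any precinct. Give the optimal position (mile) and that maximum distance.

The 1-center on a line is the midpoint of the two extreme points: leftmost at 17, rightmost at 97.
Optimal location = (17 + 97)/2 = 57; maximum distance = (97 − 17)/2 = 40.

location 57, max distance 40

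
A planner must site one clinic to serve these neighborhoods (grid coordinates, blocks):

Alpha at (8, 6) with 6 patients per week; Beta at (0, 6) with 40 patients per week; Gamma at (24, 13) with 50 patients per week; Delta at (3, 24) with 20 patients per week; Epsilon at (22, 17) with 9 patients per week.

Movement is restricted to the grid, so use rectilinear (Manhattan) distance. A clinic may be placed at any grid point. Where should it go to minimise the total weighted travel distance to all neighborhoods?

Manhattan distance separates: Σwᵢ(|x−xᵢ|+|y−yᵢ|) = Σwᵢ|x−xᵢ| + Σwᵢ|y−yᵢ|, so x and y are optimised independently as 1-D weighted medians.
Total weight W = 125; half = 62.5.
x-coordinate, sorted with cumulative weight:
  x=0 (Beta, w=40) cum 40
  x=3 (Delta, w=20) cum 60
  x=8 (Alpha, w=6) cum 66  ← median
  x=22 (Epsilon, w=9) cum 75
  x=24 (Gamma, w=50) cum 125
⇒ x* = 8
y-coordinate, sorted with cumulative weight:
  y=6 (Alpha, w=6) cum 6
  y=6 (Beta, w=40) cum 46
  y=13 (Gamma, w=50) cum 96  ← median
  y=17 (Epsilon, w=9) cum 105
  y=24 (Delta, w=20) cum 125
⇒ y* = 13

(8, 13)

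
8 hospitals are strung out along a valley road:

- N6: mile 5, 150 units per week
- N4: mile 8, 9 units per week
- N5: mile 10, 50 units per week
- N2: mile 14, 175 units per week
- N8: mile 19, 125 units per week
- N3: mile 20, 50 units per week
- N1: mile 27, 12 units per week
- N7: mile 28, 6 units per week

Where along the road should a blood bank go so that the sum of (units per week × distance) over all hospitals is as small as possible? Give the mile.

For a sum of weighted absolute distances on a line, the optimum is the weighted median (not the mean). Total weight W = 577; half-weight = 288.5.
Sort by position and accumulate weight:
  mile 5 (N6, w=150) → cum 150
  mile 8 (N4, w=9) → cum 159
  mile 10 (N5, w=50) → cum 209
  mile 14 (N2, w=175) → cum 384  ≥ 288.5 → median here
  mile 19 (N8, w=125) → cum 509
  mile 20 (N3, w=50) → cum 559
  mile 27 (N1, w=12) → cum 571
  mile 28 (N7, w=6) → cum 577
Optimal location: mile 14.

x = 14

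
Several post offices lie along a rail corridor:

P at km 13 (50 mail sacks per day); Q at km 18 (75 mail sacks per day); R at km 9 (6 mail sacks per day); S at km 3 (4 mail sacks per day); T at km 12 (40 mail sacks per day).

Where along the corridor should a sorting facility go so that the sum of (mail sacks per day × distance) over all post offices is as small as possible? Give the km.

For a sum of weighted absolute distances on a line, the optimum is the weighted median (not the mean). Total weight W = 175; half-weight = 87.5.
Sort by position and accumulate weight:
  km 3 (S, w=4) → cum 4
  km 9 (R, w=6) → cum 10
  km 12 (T, w=40) → cum 50
  km 13 (P, w=50) → cum 100  ≥ 87.5 → median here
  km 18 (Q, w=75) → cum 175
Optimal location: km 13.

x = 13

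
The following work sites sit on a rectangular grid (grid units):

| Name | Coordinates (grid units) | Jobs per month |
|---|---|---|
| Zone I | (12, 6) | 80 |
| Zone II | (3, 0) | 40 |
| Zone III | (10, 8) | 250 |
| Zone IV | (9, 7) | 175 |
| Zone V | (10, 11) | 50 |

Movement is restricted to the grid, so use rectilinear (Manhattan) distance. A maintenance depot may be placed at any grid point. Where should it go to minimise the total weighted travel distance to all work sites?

(10, 8)

Manhattan distance separates: Σwᵢ(|x−xᵢ|+|y−yᵢ|) = Σwᵢ|x−xᵢ| + Σwᵢ|y−yᵢ|, so x and y are optimised independently as 1-D weighted medians.
Total weight W = 595; half = 297.5.
x-coordinate, sorted with cumulative weight:
  x=3 (Zone II, w=40) cum 40
  x=9 (Zone IV, w=175) cum 215
  x=10 (Zone III, w=250) cum 465  ← median
  x=10 (Zone V, w=50) cum 515
  x=12 (Zone I, w=80) cum 595
⇒ x* = 10
y-coordinate, sorted with cumulative weight:
  y=0 (Zone II, w=40) cum 40
  y=6 (Zone I, w=80) cum 120
  y=7 (Zone IV, w=175) cum 295
  y=8 (Zone III, w=250) cum 545  ← median
  y=11 (Zone V, w=50) cum 595
⇒ y* = 8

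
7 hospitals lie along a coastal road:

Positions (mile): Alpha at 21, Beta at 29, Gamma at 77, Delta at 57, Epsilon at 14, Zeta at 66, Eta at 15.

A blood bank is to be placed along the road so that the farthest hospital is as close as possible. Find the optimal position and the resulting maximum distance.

location 45.5, max distance 31.5

The 1-center on a line is the midpoint of the two extreme points: leftmost at 14, rightmost at 77.
Optimal location = (14 + 77)/2 = 45.5; maximum distance = (77 − 14)/2 = 31.5.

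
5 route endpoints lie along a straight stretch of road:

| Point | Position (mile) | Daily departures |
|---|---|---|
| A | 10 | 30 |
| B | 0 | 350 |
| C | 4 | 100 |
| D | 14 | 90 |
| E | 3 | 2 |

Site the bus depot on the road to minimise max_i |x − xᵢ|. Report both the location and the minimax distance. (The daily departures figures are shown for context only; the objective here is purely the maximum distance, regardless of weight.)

The 1-center on a line is the midpoint of the two extreme points: leftmost at 0, rightmost at 14.
Optimal location = (0 + 14)/2 = 7; maximum distance = (14 − 0)/2 = 7.

location 7, max distance 7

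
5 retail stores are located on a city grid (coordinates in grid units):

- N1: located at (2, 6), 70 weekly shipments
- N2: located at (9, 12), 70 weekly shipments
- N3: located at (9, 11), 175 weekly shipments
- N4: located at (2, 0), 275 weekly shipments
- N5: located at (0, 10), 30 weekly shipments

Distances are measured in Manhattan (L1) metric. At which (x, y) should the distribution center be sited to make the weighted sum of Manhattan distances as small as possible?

Manhattan distance separates: Σwᵢ(|x−xᵢ|+|y−yᵢ|) = Σwᵢ|x−xᵢ| + Σwᵢ|y−yᵢ|, so x and y are optimised independently as 1-D weighted medians.
Total weight W = 620; half = 310.
x-coordinate, sorted with cumulative weight:
  x=0 (N5, w=30) cum 30
  x=2 (N1, w=70) cum 100
  x=2 (N4, w=275) cum 375  ← median
  x=9 (N2, w=70) cum 445
  x=9 (N3, w=175) cum 620
⇒ x* = 2
y-coordinate, sorted with cumulative weight:
  y=0 (N4, w=275) cum 275
  y=6 (N1, w=70) cum 345  ← median
  y=10 (N5, w=30) cum 375
  y=11 (N3, w=175) cum 550
  y=12 (N2, w=70) cum 620
⇒ y* = 6

(2, 6)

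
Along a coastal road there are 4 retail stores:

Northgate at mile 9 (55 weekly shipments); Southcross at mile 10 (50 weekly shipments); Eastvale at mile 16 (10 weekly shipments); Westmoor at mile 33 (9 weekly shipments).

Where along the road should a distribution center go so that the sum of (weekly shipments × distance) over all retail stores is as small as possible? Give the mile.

For a sum of weighted absolute distances on a line, the optimum is the weighted median (not the mean). Total weight W = 124; half-weight = 62.
Sort by position and accumulate weight:
  mile 9 (Northgate, w=55) → cum 55
  mile 10 (Southcross, w=50) → cum 105  ≥ 62 → median here
  mile 16 (Eastvale, w=10) → cum 115
  mile 33 (Westmoor, w=9) → cum 124
Optimal location: mile 10.

x = 10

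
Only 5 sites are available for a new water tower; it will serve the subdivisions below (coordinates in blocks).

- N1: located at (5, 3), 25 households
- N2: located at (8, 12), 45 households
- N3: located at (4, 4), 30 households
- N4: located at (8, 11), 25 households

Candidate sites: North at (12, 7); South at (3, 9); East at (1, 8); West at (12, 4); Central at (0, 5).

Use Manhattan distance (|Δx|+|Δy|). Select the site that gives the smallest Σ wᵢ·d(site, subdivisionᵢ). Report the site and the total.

South, total 915 blocks

Total weighted distance at each candidate:
  North (12, 7): total = 1210
  South (3, 9): total = 915
  East (1, 8): total = 1180
  West (12, 4): total = 1255
  Central (0, 5): total = 1350
Minimum is at South with total 915 blocks.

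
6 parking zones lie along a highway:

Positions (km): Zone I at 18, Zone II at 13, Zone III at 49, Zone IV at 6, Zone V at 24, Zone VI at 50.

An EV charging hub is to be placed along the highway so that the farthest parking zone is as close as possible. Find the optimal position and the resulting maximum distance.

The 1-center on a line is the midpoint of the two extreme points: leftmost at 6, rightmost at 50.
Optimal location = (6 + 50)/2 = 28; maximum distance = (50 − 6)/2 = 22.

location 28, max distance 22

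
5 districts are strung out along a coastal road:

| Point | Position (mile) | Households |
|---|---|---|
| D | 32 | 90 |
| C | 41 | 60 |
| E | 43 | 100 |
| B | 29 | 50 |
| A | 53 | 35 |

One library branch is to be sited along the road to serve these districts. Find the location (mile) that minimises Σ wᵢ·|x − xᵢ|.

For a sum of weighted absolute distances on a line, the optimum is the weighted median (not the mean). Total weight W = 335; half-weight = 167.5.
Sort by position and accumulate weight:
  mile 29 (B, w=50) → cum 50
  mile 32 (D, w=90) → cum 140
  mile 41 (C, w=60) → cum 200  ≥ 167.5 → median here
  mile 43 (E, w=100) → cum 300
  mile 53 (A, w=35) → cum 335
Optimal location: mile 41.

x = 41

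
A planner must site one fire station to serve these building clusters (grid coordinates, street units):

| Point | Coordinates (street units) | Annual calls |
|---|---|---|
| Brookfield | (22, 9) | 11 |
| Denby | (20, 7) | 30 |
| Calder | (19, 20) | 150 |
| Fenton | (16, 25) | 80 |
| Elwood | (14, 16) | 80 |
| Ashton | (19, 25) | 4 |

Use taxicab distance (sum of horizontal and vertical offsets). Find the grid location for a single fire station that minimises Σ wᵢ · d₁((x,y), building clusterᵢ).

(19, 20)

Manhattan distance separates: Σwᵢ(|x−xᵢ|+|y−yᵢ|) = Σwᵢ|x−xᵢ| + Σwᵢ|y−yᵢ|, so x and y are optimised independently as 1-D weighted medians.
Total weight W = 355; half = 177.5.
x-coordinate, sorted with cumulative weight:
  x=14 (Elwood, w=80) cum 80
  x=16 (Fenton, w=80) cum 160
  x=19 (Calder, w=150) cum 310  ← median
  x=19 (Ashton, w=4) cum 314
  x=20 (Denby, w=30) cum 344
  x=22 (Brookfield, w=11) cum 355
⇒ x* = 19
y-coordinate, sorted with cumulative weight:
  y=7 (Denby, w=30) cum 30
  y=9 (Brookfield, w=11) cum 41
  y=16 (Elwood, w=80) cum 121
  y=20 (Calder, w=150) cum 271  ← median
  y=25 (Fenton, w=80) cum 351
  y=25 (Ashton, w=4) cum 355
⇒ y* = 20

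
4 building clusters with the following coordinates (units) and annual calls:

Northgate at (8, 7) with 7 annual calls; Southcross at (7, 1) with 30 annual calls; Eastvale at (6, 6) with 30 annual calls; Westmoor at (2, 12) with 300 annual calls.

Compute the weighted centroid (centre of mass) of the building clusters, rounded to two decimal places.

The minimiser of Σwᵢ‖p−pᵢ‖² is the weighted centroid p* = (Σwᵢpᵢ)/(Σwᵢ).
Σwᵢ = 367.
Σwᵢxᵢ = 7·8 + 30·7 + 30·6 + 300·2 = 1046.
Σwᵢyᵢ = 7·7 + 30·1 + 30·6 + 300·12 = 3859.
x* = 1046/367 = 2.85, y* = 3859/367 = 10.51.

(2.85, 10.51)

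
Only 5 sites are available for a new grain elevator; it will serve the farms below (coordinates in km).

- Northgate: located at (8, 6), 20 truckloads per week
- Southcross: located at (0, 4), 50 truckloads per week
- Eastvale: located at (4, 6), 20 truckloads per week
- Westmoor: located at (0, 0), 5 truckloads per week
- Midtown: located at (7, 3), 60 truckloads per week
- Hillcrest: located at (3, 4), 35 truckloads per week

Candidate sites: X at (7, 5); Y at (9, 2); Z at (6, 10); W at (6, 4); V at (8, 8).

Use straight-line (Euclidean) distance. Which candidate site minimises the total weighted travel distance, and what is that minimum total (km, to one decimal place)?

W, total 639.0 km

Total weighted distance at each candidate:
  X (7, 5): total = 752.4
  Y (9, 2): total = 1073.1
  Z (6, 10): total = 1320.5
  W (6, 4): total = 639.0
  V (8, 8): total = 1163.3
Minimum is at W with total 639.0 km.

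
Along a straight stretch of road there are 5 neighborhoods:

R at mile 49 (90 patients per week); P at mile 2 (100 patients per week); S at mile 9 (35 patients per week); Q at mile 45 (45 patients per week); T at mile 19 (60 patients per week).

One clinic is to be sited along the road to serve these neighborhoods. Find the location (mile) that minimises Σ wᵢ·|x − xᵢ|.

For a sum of weighted absolute distances on a line, the optimum is the weighted median (not the mean). Total weight W = 330; half-weight = 165.
Sort by position and accumulate weight:
  mile 2 (P, w=100) → cum 100
  mile 9 (S, w=35) → cum 135
  mile 19 (T, w=60) → cum 195  ≥ 165 → median here
  mile 45 (Q, w=45) → cum 240
  mile 49 (R, w=90) → cum 330
Optimal location: mile 19.

x = 19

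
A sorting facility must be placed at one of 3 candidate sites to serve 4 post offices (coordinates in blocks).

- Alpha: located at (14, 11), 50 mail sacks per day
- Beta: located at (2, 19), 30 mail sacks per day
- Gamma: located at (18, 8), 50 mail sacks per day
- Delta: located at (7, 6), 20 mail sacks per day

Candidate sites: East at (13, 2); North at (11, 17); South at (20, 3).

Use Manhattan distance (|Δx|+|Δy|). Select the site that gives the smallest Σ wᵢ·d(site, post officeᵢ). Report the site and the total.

North, total 1880 blocks

Total weighted distance at each candidate:
  East (13, 2): total = 2090
  North (11, 17): total = 1880
  South (20, 3): total = 2390
Minimum is at North with total 1880 blocks.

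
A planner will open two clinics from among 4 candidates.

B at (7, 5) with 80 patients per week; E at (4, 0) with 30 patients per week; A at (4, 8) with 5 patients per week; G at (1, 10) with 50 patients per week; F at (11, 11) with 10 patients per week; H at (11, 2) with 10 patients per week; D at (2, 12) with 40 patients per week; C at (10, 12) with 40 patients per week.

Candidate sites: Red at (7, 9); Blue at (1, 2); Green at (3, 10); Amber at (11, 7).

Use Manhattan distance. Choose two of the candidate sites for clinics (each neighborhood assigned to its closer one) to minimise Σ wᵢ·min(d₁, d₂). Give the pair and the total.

Evaluate every pair (each demand assigned to the nearer of the two):
  {Red, Green}: total = 1295
  {Green, Amber}: total = 1375
  {Red, Blue}: total = 1560
  {Blue, Green}: total = 1655
  {Red, Amber}: total = 1700
  {Blue, Amber}: total = 1840
Best pair: {Red, Green} with total 1295.

{Red, Green}, total 1295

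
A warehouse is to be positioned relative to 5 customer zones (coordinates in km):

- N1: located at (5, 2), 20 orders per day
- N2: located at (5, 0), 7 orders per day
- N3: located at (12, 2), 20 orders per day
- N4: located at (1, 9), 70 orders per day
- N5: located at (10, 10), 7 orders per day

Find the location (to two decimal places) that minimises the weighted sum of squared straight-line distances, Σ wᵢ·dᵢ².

The minimiser of Σwᵢ‖p−pᵢ‖² is the weighted centroid p* = (Σwᵢpᵢ)/(Σwᵢ).
Σwᵢ = 124.
Σwᵢxᵢ = 20·5 + 7·5 + 20·12 + 70·1 + 7·10 = 515.
Σwᵢyᵢ = 20·2 + 7·0 + 20·2 + 70·9 + 7·10 = 780.
x* = 515/124 = 4.15, y* = 780/124 = 6.29.

(4.15, 6.29)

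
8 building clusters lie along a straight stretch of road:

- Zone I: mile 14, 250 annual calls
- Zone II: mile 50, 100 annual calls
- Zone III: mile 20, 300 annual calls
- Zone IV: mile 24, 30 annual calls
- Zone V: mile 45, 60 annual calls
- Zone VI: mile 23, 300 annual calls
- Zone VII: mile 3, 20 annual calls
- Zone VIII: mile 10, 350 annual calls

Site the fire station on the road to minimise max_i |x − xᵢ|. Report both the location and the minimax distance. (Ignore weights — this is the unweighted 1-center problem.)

location 26.5, max distance 23.5

The 1-center on a line is the midpoint of the two extreme points: leftmost at 3, rightmost at 50.
Optimal location = (3 + 50)/2 = 26.5; maximum distance = (50 − 3)/2 = 23.5.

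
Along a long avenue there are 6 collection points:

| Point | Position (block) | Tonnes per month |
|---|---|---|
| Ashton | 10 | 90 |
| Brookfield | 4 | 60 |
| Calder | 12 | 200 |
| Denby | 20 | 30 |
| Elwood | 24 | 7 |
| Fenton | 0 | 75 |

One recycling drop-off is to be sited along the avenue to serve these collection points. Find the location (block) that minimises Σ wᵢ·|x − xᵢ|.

x = 12

For a sum of weighted absolute distances on a line, the optimum is the weighted median (not the mean). Total weight W = 462; half-weight = 231.
Sort by position and accumulate weight:
  block 0 (Fenton, w=75) → cum 75
  block 4 (Brookfield, w=60) → cum 135
  block 10 (Ashton, w=90) → cum 225
  block 12 (Calder, w=200) → cum 425  ≥ 231 → median here
  block 20 (Denby, w=30) → cum 455
  block 24 (Elwood, w=7) → cum 462
Optimal location: block 12.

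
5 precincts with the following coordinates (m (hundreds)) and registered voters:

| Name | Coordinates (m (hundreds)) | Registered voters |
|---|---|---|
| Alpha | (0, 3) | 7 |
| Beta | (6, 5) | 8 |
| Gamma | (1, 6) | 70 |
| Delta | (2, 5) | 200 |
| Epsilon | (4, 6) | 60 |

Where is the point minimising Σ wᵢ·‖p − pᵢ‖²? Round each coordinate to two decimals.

The minimiser of Σwᵢ‖p−pᵢ‖² is the weighted centroid p* = (Σwᵢpᵢ)/(Σwᵢ).
Σwᵢ = 345.
Σwᵢxᵢ = 7·0 + 8·6 + 70·1 + 200·2 + 60·4 = 758.
Σwᵢyᵢ = 7·3 + 8·5 + 70·6 + 200·5 + 60·6 = 1841.
x* = 758/345 = 2.20, y* = 1841/345 = 5.34.

(2.20, 5.34)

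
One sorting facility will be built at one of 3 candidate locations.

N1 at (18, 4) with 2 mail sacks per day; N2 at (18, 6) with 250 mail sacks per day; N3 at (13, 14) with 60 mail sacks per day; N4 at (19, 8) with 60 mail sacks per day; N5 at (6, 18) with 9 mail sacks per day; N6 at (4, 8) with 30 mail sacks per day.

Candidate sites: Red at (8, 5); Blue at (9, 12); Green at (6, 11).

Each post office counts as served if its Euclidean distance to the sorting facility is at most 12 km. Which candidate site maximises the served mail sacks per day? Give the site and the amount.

Coverage radius r = 12 km; a point is covered iff (Δx)²+(Δy)² ≤ 12² = 144.
  Red (8, 5): covers {N1, N2, N3, N4, N6} → 402
  Blue (9, 12): covers {N2, N3, N4, N5, N6} → 409
  Green (6, 11): covers {N3, N5, N6} → 99
Maximum coverage at Blue: 409 mail sacks per day.

Blue, covering 409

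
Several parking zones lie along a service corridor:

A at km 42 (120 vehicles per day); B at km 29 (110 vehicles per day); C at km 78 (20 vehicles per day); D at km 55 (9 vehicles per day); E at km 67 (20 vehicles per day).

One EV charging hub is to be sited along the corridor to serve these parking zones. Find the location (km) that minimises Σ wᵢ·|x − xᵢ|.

For a sum of weighted absolute distances on a line, the optimum is the weighted median (not the mean). Total weight W = 279; half-weight = 139.5.
Sort by position and accumulate weight:
  km 29 (B, w=110) → cum 110
  km 42 (A, w=120) → cum 230  ≥ 139.5 → median here
  km 55 (D, w=9) → cum 239
  km 67 (E, w=20) → cum 259
  km 78 (C, w=20) → cum 279
Optimal location: km 42.

x = 42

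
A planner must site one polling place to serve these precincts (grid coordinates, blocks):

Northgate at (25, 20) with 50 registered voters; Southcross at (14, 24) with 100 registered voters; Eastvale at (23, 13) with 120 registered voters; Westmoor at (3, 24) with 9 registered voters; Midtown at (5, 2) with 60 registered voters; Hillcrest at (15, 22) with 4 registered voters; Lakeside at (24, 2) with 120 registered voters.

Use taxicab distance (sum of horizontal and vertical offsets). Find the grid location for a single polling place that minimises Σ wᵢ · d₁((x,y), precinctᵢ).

(23, 13)

Manhattan distance separates: Σwᵢ(|x−xᵢ|+|y−yᵢ|) = Σwᵢ|x−xᵢ| + Σwᵢ|y−yᵢ|, so x and y are optimised independently as 1-D weighted medians.
Total weight W = 463; half = 231.5.
x-coordinate, sorted with cumulative weight:
  x=3 (Westmoor, w=9) cum 9
  x=5 (Midtown, w=60) cum 69
  x=14 (Southcross, w=100) cum 169
  x=15 (Hillcrest, w=4) cum 173
  x=23 (Eastvale, w=120) cum 293  ← median
  x=24 (Lakeside, w=120) cum 413
  x=25 (Northgate, w=50) cum 463
⇒ x* = 23
y-coordinate, sorted with cumulative weight:
  y=2 (Midtown, w=60) cum 60
  y=2 (Lakeside, w=120) cum 180
  y=13 (Eastvale, w=120) cum 300  ← median
  y=20 (Northgate, w=50) cum 350
  y=22 (Hillcrest, w=4) cum 354
  y=24 (Southcross, w=100) cum 454
  y=24 (Westmoor, w=9) cum 463
⇒ y* = 13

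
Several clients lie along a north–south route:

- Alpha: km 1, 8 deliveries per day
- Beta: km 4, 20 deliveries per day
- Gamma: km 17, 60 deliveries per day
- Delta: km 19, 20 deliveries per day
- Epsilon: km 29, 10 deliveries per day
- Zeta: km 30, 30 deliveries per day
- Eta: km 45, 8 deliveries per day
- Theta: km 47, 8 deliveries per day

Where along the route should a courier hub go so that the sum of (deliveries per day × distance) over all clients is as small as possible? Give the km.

For a sum of weighted absolute distances on a line, the optimum is the weighted median (not the mean). Total weight W = 164; half-weight = 82.
Sort by position and accumulate weight:
  km 1 (Alpha, w=8) → cum 8
  km 4 (Beta, w=20) → cum 28
  km 17 (Gamma, w=60) → cum 88  ≥ 82 → median here
  km 19 (Delta, w=20) → cum 108
  km 29 (Epsilon, w=10) → cum 118
  km 30 (Zeta, w=30) → cum 148
  km 45 (Eta, w=8) → cum 156
  km 47 (Theta, w=8) → cum 164
Optimal location: km 17.

x = 17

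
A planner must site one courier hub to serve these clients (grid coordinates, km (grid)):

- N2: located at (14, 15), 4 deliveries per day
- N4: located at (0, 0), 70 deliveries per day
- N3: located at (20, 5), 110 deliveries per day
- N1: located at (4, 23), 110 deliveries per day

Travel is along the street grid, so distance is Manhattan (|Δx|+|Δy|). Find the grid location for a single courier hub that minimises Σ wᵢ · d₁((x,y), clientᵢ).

Manhattan distance separates: Σwᵢ(|x−xᵢ|+|y−yᵢ|) = Σwᵢ|x−xᵢ| + Σwᵢ|y−yᵢ|, so x and y are optimised independently as 1-D weighted medians.
Total weight W = 294; half = 147.
x-coordinate, sorted with cumulative weight:
  x=0 (N4, w=70) cum 70
  x=4 (N1, w=110) cum 180  ← median
  x=14 (N2, w=4) cum 184
  x=20 (N3, w=110) cum 294
⇒ x* = 4
y-coordinate, sorted with cumulative weight:
  y=0 (N4, w=70) cum 70
  y=5 (N3, w=110) cum 180  ← median
  y=15 (N2, w=4) cum 184
  y=23 (N1, w=110) cum 294
⇒ y* = 5

(4, 5)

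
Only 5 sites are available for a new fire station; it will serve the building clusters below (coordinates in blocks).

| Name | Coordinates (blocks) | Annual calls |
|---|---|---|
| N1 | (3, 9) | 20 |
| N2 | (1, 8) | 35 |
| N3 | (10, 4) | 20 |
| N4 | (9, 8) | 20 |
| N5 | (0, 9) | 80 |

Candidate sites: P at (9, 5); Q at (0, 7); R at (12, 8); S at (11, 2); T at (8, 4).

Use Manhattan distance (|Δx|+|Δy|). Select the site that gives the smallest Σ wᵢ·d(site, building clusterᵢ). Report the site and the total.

Q, total 790 blocks

Total weighted distance at each candidate:
  P (9, 5): total = 1725
  Q (0, 7): total = 790
  R (12, 8): total = 1805
  S (11, 2): total = 2520
  T (8, 4): total = 1765
Minimum is at Q with total 790 blocks.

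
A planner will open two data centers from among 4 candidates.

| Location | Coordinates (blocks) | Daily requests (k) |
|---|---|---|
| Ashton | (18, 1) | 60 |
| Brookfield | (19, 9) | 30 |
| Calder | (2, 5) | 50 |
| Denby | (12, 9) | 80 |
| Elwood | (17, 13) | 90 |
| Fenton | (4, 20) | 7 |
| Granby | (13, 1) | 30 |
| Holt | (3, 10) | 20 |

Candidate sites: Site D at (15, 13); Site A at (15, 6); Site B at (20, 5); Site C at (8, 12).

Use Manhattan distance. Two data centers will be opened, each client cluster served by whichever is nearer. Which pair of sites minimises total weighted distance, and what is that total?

Evaluate every pair (each demand assigned to the nearer of the two):
  {Site D, Site A}: total = 2686
  {Site D, Site B}: total = 2906
  {Site A, Site C}: total = 3064
  {Site D, Site C}: total = 3174
  {Site B, Site C}: total = 3174
  {Site A, Site B}: total = 3205
Best pair: {Site D, Site A} with total 2686.

{Site D, Site A}, total 2686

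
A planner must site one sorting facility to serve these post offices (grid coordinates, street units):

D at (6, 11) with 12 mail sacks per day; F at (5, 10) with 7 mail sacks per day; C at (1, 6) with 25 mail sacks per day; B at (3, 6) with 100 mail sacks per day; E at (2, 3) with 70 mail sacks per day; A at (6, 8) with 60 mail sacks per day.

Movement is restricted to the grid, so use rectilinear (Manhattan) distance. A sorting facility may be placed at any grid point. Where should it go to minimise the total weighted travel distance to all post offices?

(3, 6)

Manhattan distance separates: Σwᵢ(|x−xᵢ|+|y−yᵢ|) = Σwᵢ|x−xᵢ| + Σwᵢ|y−yᵢ|, so x and y are optimised independently as 1-D weighted medians.
Total weight W = 274; half = 137.
x-coordinate, sorted with cumulative weight:
  x=1 (C, w=25) cum 25
  x=2 (E, w=70) cum 95
  x=3 (B, w=100) cum 195  ← median
  x=5 (F, w=7) cum 202
  x=6 (D, w=12) cum 214
  x=6 (A, w=60) cum 274
⇒ x* = 3
y-coordinate, sorted with cumulative weight:
  y=3 (E, w=70) cum 70
  y=6 (C, w=25) cum 95
  y=6 (B, w=100) cum 195  ← median
  y=8 (A, w=60) cum 255
  y=10 (F, w=7) cum 262
  y=11 (D, w=12) cum 274
⇒ y* = 6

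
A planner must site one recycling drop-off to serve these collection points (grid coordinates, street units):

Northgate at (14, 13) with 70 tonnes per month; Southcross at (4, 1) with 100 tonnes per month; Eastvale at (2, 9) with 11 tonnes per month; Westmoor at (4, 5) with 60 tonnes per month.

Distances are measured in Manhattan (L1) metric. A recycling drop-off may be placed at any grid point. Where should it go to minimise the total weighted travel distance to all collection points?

(4, 5)

Manhattan distance separates: Σwᵢ(|x−xᵢ|+|y−yᵢ|) = Σwᵢ|x−xᵢ| + Σwᵢ|y−yᵢ|, so x and y are optimised independently as 1-D weighted medians.
Total weight W = 241; half = 120.5.
x-coordinate, sorted with cumulative weight:
  x=2 (Eastvale, w=11) cum 11
  x=4 (Southcross, w=100) cum 111
  x=4 (Westmoor, w=60) cum 171  ← median
  x=14 (Northgate, w=70) cum 241
⇒ x* = 4
y-coordinate, sorted with cumulative weight:
  y=1 (Southcross, w=100) cum 100
  y=5 (Westmoor, w=60) cum 160  ← median
  y=9 (Eastvale, w=11) cum 171
  y=13 (Northgate, w=70) cum 241
⇒ y* = 5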